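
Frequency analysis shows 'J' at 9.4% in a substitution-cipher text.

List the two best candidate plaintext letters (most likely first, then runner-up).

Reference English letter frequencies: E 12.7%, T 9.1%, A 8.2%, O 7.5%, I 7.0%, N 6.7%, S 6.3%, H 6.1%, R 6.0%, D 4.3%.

Step 1: Observed frequency of 'J' is 9.4%.
Step 2: Compute distances to each reference frequency and sort:
  T (9.1%): difference = 0.3% <-- BEST
  A (8.2%): difference = 1.2% <-- RUNNER-UP
  O (7.5%): difference = 1.9%
  I (7.0%): difference = 2.4%
  N (6.7%): difference = 2.7%
Step 3: Most likely is 'T' (9.1%, diff 0.3%); second most likely is 'A' (8.2%, diff 1.2%).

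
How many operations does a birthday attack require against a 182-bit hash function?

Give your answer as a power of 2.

Step 1: The birthday paradox gives collision probability ~50% after sqrt(2^n) = 2^(n/2) hashes.
Step 2: For 182-bit output: 2^(182/2) = 2^91.
Step 3: Approximately 2^91 hash computations needed.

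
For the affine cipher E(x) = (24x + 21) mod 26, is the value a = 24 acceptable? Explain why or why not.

Step 1: Compute gcd(24, 26).
Step 2: gcd(24, 26) = 2.
Since gcd = 2 != 1, 24 shares a common factor with 26, so it cannot be used.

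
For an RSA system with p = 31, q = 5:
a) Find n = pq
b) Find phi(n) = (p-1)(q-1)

Step 1: n = p * q = 31 * 5 = 155.
Step 2: phi(n) = (p-1)(q-1) = 30 * 4 = 120.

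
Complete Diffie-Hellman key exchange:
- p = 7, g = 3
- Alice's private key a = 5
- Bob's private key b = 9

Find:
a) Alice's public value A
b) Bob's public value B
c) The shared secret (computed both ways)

Step 1: A = g^a mod p = 3^5 mod 7 = 5.
Step 2: B = g^b mod p = 3^9 mod 7 = 6.
Step 3: Alice computes s = B^a mod p = 6^5 mod 7 = 6.
Step 4: Bob computes s = A^b mod p = 5^9 mod 7 = 6.
Both sides agree: shared secret = 6.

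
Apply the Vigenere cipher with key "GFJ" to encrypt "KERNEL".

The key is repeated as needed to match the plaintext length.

Step 1: Repeat key to match plaintext length:
  Plaintext: KERNEL
  Key:       GFJGFJ
Step 2: Encrypt each letter:
  K(10) + G(6) = (10+6) mod 26 = 16 = Q
  E(4) + F(5) = (4+5) mod 26 = 9 = J
  R(17) + J(9) = (17+9) mod 26 = 0 = A
  N(13) + G(6) = (13+6) mod 26 = 19 = T
  E(4) + F(5) = (4+5) mod 26 = 9 = J
  L(11) + J(9) = (11+9) mod 26 = 20 = U
Ciphertext: QJATJU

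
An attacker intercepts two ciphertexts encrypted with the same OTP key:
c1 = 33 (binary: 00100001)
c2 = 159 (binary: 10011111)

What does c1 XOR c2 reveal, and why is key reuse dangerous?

Step 1: c1 XOR c2 = (m1 XOR k) XOR (m2 XOR k).
Step 2: By XOR associativity/commutativity: = m1 XOR m2 XOR k XOR k = m1 XOR m2.
Step 3: 00100001 XOR 10011111 = 10111110 = 190.
Step 4: The key cancels out! An attacker learns m1 XOR m2 = 190, revealing the relationship between plaintexts.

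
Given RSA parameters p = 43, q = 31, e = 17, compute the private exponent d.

Step 1: n = 43 * 31 = 1333.
Step 2: phi(n) = 42 * 30 = 1260.
Step 3: Find d such that 17 * d = 1 (mod 1260).
Step 4: d = 17^(-1) mod 1260 = 593.
Verification: 17 * 593 = 10081 = 8 * 1260 + 1.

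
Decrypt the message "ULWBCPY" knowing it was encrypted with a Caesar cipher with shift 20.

Step 1: Reverse the shift by subtracting 20 from each letter position.
  U (position 20) -> position (20-20) mod 26 = 0 -> A
  L (position 11) -> position (11-20) mod 26 = 17 -> R
  W (position 22) -> position (22-20) mod 26 = 2 -> C
  B (position 1) -> position (1-20) mod 26 = 7 -> H
  C (position 2) -> position (2-20) mod 26 = 8 -> I
  P (position 15) -> position (15-20) mod 26 = 21 -> V
  Y (position 24) -> position (24-20) mod 26 = 4 -> E
Decrypted message: ARCHIVE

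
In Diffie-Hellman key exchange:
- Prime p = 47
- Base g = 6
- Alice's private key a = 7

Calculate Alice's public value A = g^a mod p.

Step 1: A = g^a mod p = 6^7 mod 47.
  6^1 mod 47 = 6
  6^2 mod 47 = (6 * 6) mod 47 = 36
  6^3 mod 47 = (36 * 6) mod 47 = 28
  6^4 mod 47 = (28 * 6) mod 47 = 27
  6^5 mod 47 = (27 * 6) mod 47 = 21
  6^6 mod 47 = (21 * 6) mod 47 = 32
  6^7 mod 47 = (32 * 6) mod 47 = 4
Result: A = 4.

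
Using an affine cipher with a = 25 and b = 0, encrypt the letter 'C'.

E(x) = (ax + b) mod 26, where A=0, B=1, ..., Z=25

Step 1: Convert 'C' to number: x = 2.
Step 2: E(2) = (25 * 2 + 0) mod 26 = 50 mod 26 = 24.
Step 3: Convert 24 back to letter: Y.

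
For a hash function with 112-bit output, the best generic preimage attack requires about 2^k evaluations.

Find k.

Step 1: The hash has a 112-bit output.
Step 2: Preimage resistance means: given a digest h(x), it should be infeasible to find any input that hashes to it.
With a 112-bit output there are 2^112 possible digests, so a generic brute-force preimage search costs about 2^112 evaluations.
Step 3: Security level = 112 bits.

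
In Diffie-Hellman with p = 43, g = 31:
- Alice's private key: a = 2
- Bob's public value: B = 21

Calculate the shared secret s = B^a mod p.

Step 1: s = B^a mod p = 21^2 mod 43.
  21^1 mod 43 = 21
  21^2 mod 43 = (21 * 21) mod 43 = 11
Result: shared secret = 11.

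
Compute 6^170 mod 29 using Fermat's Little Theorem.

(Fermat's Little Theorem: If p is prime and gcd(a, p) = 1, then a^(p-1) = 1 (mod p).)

Step 1: Since 29 is prime, by Fermat's Little Theorem: 6^28 = 1 (mod 29).
Step 2: Reduce exponent: 170 mod 28 = 2.
Step 3: So 6^170 = 6^2 (mod 29).
Step 4: 6^2 mod 29 = 7.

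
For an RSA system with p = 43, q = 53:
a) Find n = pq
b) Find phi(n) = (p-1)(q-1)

Step 1: n = p * q = 43 * 53 = 2279.
Step 2: phi(n) = (p-1)(q-1) = 42 * 52 = 2184.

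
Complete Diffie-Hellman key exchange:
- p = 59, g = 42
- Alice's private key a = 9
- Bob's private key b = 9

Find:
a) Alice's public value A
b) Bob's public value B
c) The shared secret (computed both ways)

Step 1: A = g^a mod p = 42^9 mod 59 = 34.
Step 2: B = g^b mod p = 42^9 mod 59 = 34.
Step 3: Alice computes s = B^a mod p = 34^9 mod 59 = 56.
Step 4: Bob computes s = A^b mod p = 34^9 mod 59 = 56.
Both sides agree: shared secret = 56.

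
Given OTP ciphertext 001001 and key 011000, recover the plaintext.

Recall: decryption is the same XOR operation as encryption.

Step 1: XOR ciphertext with key:
  Ciphertext: 001001
  Key:        011000
  XOR:        010001
Step 2: Plaintext = 010001 = 17 in decimal.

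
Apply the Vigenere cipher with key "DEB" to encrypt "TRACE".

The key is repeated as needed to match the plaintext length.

Step 1: Repeat key to match plaintext length:
  Plaintext: TRACE
  Key:       DEBDE
Step 2: Encrypt each letter:
  T(19) + D(3) = (19+3) mod 26 = 22 = W
  R(17) + E(4) = (17+4) mod 26 = 21 = V
  A(0) + B(1) = (0+1) mod 26 = 1 = B
  C(2) + D(3) = (2+3) mod 26 = 5 = F
  E(4) + E(4) = (4+4) mod 26 = 8 = I
Ciphertext: WVBFI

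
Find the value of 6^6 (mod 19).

Step 1: Compute 6^6 mod 19 step by step, reducing modulo 19 at each step.
  6^1 mod 19 = 6
  6^2 mod 19 = (6 * 6) mod 19 = 17
  6^3 mod 19 = (17 * 6) mod 19 = 7
  6^4 mod 19 = (7 * 6) mod 19 = 4
  6^5 mod 19 = (4 * 6) mod 19 = 5
  6^6 mod 19 = (5 * 6) mod 19 = 11
Step 2: Result = 11.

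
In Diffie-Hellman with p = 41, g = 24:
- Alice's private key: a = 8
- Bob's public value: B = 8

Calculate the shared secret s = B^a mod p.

Step 1: s = B^a mod p = 8^8 mod 41.
  8^1 mod 41 = 8
  8^2 mod 41 = (8 * 8) mod 41 = 23
  8^3 mod 41 = (23 * 8) mod 41 = 20
  8^4 mod 41 = (20 * 8) mod 41 = 37
  8^5 mod 41 = (37 * 8) mod 41 = 9
  8^6 mod 41 = (9 * 8) mod 41 = 31
  8^7 mod 41 = (31 * 8) mod 41 = 2
  8^8 mod 41 = (2 * 8) mod 41 = 16
Result: shared secret = 16.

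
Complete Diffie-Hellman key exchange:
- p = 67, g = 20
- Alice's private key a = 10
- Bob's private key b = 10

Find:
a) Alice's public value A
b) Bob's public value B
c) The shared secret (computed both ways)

Step 1: A = g^a mod p = 20^10 mod 67 = 35.
Step 2: B = g^b mod p = 20^10 mod 67 = 35.
Step 3: Alice computes s = B^a mod p = 35^10 mod 67 = 47.
Step 4: Bob computes s = A^b mod p = 35^10 mod 67 = 47.
Both sides agree: shared secret = 47.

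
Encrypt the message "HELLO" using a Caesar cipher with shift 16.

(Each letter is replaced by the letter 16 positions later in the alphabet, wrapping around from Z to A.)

Step 1: For each letter, shift forward by 16 positions (mod 26).
  H (position 7) -> position (7+16) mod 26 = 23 -> X
  E (position 4) -> position (4+16) mod 26 = 20 -> U
  L (position 11) -> position (11+16) mod 26 = 1 -> B
  L (position 11) -> position (11+16) mod 26 = 1 -> B
  O (position 14) -> position (14+16) mod 26 = 4 -> E
Result: XUBBE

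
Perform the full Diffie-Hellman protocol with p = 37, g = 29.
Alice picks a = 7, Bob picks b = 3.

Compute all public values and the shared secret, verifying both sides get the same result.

Step 1: A = g^a mod p = 29^7 mod 37 = 8.
Step 2: B = g^b mod p = 29^3 mod 37 = 6.
Step 3: Alice computes s = B^a mod p = 6^7 mod 37 = 31.
Step 4: Bob computes s = A^b mod p = 8^3 mod 37 = 31.
Both sides agree: shared secret = 31.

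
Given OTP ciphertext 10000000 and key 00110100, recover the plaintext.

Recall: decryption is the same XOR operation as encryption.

Step 1: XOR ciphertext with key:
  Ciphertext: 10000000
  Key:        00110100
  XOR:        10110100
Step 2: Plaintext = 10110100 = 180 in decimal.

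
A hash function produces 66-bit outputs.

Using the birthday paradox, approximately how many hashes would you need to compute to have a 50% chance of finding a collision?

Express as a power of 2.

Step 1: The birthday paradox gives collision probability ~50% after sqrt(2^n) = 2^(n/2) hashes.
Step 2: For 66-bit output: 2^(66/2) = 2^33.
Step 3: Approximately 2^33 hash computations needed.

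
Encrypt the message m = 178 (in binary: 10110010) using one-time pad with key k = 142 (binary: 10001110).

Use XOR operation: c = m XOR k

Step 1: Write out the XOR operation bit by bit:
  Message: 10110010
  Key:     10001110
  XOR:     00111100
Step 2: Convert to decimal: 00111100 = 60.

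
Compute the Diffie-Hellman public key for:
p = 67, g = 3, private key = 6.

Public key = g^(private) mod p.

Step 1: A = g^a mod p = 3^6 mod 67.
  3^1 mod 67 = 3
  3^2 mod 67 = (3 * 3) mod 67 = 9
  3^3 mod 67 = (9 * 3) mod 67 = 27
  3^4 mod 67 = (27 * 3) mod 67 = 14
  3^5 mod 67 = (14 * 3) mod 67 = 42
  3^6 mod 67 = (42 * 3) mod 67 = 59
Result: A = 59.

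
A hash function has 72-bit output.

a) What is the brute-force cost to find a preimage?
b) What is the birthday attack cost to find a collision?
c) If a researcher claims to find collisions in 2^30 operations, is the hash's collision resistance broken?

Step 1: Preimage resistance requires brute-force of 2^72 operations.
Step 2: Collision resistance (birthday bound) = 2^(72/2) = 2^36.
Step 3: The claimed attack costs 2^30 operations.
Step 4: Since 2^30 < 2^36, the claimed attack beats the generic birthday bound, so collision resistance is broken.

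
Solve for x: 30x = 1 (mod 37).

Step 1: We need x such that 30 * x = 1 (mod 37).
Step 2: Using the extended Euclidean algorithm or trial:
  30 * 21 = 630 = 17 * 37 + 1.
Step 3: Since 630 mod 37 = 1, the inverse is x = 21.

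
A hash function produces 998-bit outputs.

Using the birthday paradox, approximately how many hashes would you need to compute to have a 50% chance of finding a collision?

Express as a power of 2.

Step 1: The birthday paradox gives collision probability ~50% after sqrt(2^n) = 2^(n/2) hashes.
Step 2: For 998-bit output: 2^(998/2) = 2^499.
Step 3: Approximately 2^499 hash computations needed.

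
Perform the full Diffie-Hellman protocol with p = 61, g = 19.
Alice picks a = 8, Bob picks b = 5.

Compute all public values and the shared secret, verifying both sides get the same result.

Step 1: A = g^a mod p = 19^8 mod 61 = 15.
Step 2: B = g^b mod p = 19^5 mod 61 = 48.
Step 3: Alice computes s = B^a mod p = 48^8 mod 61 = 47.
Step 4: Bob computes s = A^b mod p = 15^5 mod 61 = 47.
Both sides agree: shared secret = 47.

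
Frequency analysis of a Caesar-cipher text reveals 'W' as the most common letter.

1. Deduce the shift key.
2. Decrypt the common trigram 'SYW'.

Step 1: In English, 'E' is the most frequent letter (12.7%).
Step 2: The most frequent ciphertext letter is 'W' (position 22).
Step 3: Shift = (22 - 4) mod 26 = 18.
Step 4: Decrypt 'SYW' by shifting back 18:
  S -> A
  Y -> G
  W -> E
Step 5: 'SYW' decrypts to 'AGE'.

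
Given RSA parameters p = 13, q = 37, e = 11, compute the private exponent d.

Step 1: n = 13 * 37 = 481.
Step 2: phi(n) = 12 * 36 = 432.
Step 3: Find d such that 11 * d = 1 (mod 432).
Step 4: d = 11^(-1) mod 432 = 275.
Verification: 11 * 275 = 3025 = 7 * 432 + 1.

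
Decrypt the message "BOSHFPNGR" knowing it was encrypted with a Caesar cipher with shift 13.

Step 1: Reverse the shift by subtracting 13 from each letter position.
  B (position 1) -> position (1-13) mod 26 = 14 -> O
  O (position 14) -> position (14-13) mod 26 = 1 -> B
  S (position 18) -> position (18-13) mod 26 = 5 -> F
  H (position 7) -> position (7-13) mod 26 = 20 -> U
  F (position 5) -> position (5-13) mod 26 = 18 -> S
  P (position 15) -> position (15-13) mod 26 = 2 -> C
  N (position 13) -> position (13-13) mod 26 = 0 -> A
  G (position 6) -> position (6-13) mod 26 = 19 -> T
  R (position 17) -> position (17-13) mod 26 = 4 -> E
Decrypted message: OBFUSCATE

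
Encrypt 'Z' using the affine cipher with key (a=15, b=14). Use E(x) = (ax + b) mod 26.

Step 1: Convert 'Z' to number: x = 25.
Step 2: E(25) = (15 * 25 + 14) mod 26 = 389 mod 26 = 25.
Step 3: Convert 25 back to letter: Z.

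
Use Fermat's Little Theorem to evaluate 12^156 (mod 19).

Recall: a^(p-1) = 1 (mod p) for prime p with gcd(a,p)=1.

Step 1: Since 19 is prime, by Fermat's Little Theorem: 12^18 = 1 (mod 19).
Step 2: Reduce exponent: 156 mod 18 = 12.
Step 3: So 12^156 = 12^12 (mod 19).
Step 4: 12^12 mod 19 = 1.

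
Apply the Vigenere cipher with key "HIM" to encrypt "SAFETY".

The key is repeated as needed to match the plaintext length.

Step 1: Repeat key to match plaintext length:
  Plaintext: SAFETY
  Key:       HIMHIM
Step 2: Encrypt each letter:
  S(18) + H(7) = (18+7) mod 26 = 25 = Z
  A(0) + I(8) = (0+8) mod 26 = 8 = I
  F(5) + M(12) = (5+12) mod 26 = 17 = R
  E(4) + H(7) = (4+7) mod 26 = 11 = L
  T(19) + I(8) = (19+8) mod 26 = 1 = B
  Y(24) + M(12) = (24+12) mod 26 = 10 = K
Ciphertext: ZIRLBK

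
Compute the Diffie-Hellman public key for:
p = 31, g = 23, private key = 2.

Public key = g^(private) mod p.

Step 1: A = g^a mod p = 23^2 mod 31.
  23^1 mod 31 = 23
  23^2 mod 31 = (23 * 23) mod 31 = 2
Result: A = 2.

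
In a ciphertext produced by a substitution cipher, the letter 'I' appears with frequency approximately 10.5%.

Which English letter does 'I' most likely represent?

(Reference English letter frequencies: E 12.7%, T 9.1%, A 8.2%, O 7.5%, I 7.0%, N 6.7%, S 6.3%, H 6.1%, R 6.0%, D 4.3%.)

Step 1: The observed frequency is 10.5%.
Step 2: Compare with English frequencies:
  E: 12.7% (difference: 2.2%)
  T: 9.1% (difference: 1.4%) <-- closest
  A: 8.2% (difference: 2.3%)
  O: 7.5% (difference: 3.0%)
  I: 7.0% (difference: 3.5%)
  N: 6.7% (difference: 3.8%)
  S: 6.3% (difference: 4.2%)
  H: 6.1% (difference: 4.4%)
  R: 6.0% (difference: 4.5%)
  D: 4.3% (difference: 6.2%)
Step 3: 'I' most likely represents 'T' (frequency 9.1%).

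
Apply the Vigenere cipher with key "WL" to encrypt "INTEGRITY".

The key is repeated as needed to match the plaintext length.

Step 1: Repeat key to match plaintext length:
  Plaintext: INTEGRITY
  Key:       WLWLWLWLW
Step 2: Encrypt each letter:
  I(8) + W(22) = (8+22) mod 26 = 4 = E
  N(13) + L(11) = (13+11) mod 26 = 24 = Y
  T(19) + W(22) = (19+22) mod 26 = 15 = P
  E(4) + L(11) = (4+11) mod 26 = 15 = P
  G(6) + W(22) = (6+22) mod 26 = 2 = C
  R(17) + L(11) = (17+11) mod 26 = 2 = C
  I(8) + W(22) = (8+22) mod 26 = 4 = E
  T(19) + L(11) = (19+11) mod 26 = 4 = E
  Y(24) + W(22) = (24+22) mod 26 = 20 = U
Ciphertext: EYPPCCEEU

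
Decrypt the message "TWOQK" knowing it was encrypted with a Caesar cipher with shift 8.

Step 1: Reverse the shift by subtracting 8 from each letter position.
  T (position 19) -> position (19-8) mod 26 = 11 -> L
  W (position 22) -> position (22-8) mod 26 = 14 -> O
  O (position 14) -> position (14-8) mod 26 = 6 -> G
  Q (position 16) -> position (16-8) mod 26 = 8 -> I
  K (position 10) -> position (10-8) mod 26 = 2 -> C
Decrypted message: LOGIC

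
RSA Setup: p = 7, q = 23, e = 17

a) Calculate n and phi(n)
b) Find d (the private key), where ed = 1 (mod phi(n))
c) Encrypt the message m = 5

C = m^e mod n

Step 1: n = 7 * 23 = 161.
Step 2: phi(n) = (7-1)(23-1) = 6 * 22 = 132.
Step 3: Find d = 17^(-1) mod 132 = 101.
  Verify: 17 * 101 = 1717 = 1 (mod 132).
Step 4: C = 5^17 mod 161 = 38.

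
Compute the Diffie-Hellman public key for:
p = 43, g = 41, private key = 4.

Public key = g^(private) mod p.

Step 1: A = g^a mod p = 41^4 mod 43.
  41^1 mod 43 = 41
  41^2 mod 43 = (41 * 41) mod 43 = 4
  41^3 mod 43 = (4 * 41) mod 43 = 35
  41^4 mod 43 = (35 * 41) mod 43 = 16
Result: A = 16.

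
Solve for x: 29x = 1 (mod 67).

Step 1: We need x such that 29 * x = 1 (mod 67).
Step 2: Using the extended Euclidean algorithm or trial:
  29 * 37 = 1073 = 16 * 67 + 1.
Step 3: Since 1073 mod 67 = 1, the inverse is x = 37.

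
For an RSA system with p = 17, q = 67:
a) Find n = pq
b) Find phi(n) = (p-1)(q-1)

Step 1: n = p * q = 17 * 67 = 1139.
Step 2: phi(n) = (p-1)(q-1) = 16 * 66 = 1056.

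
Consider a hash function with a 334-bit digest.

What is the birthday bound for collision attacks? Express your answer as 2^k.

Step 1: The birthday paradox gives collision probability ~50% after sqrt(2^n) = 2^(n/2) hashes.
Step 2: For 334-bit output: 2^(334/2) = 2^167.
Step 3: Approximately 2^167 hash computations needed.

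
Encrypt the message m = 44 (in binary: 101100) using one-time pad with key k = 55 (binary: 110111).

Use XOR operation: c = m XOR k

Step 1: Write out the XOR operation bit by bit:
  Message: 101100
  Key:     110111
  XOR:     011011
Step 2: Convert to decimal: 011011 = 27.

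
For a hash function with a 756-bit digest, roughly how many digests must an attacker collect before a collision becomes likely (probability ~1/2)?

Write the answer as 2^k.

Step 1: The birthday paradox gives collision probability ~50% after sqrt(2^n) = 2^(n/2) hashes.
Step 2: For 756-bit output: 2^(756/2) = 2^378.
Step 3: Approximately 2^378 hash computations needed.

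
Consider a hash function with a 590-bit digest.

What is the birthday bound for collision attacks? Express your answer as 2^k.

Step 1: The birthday paradox gives collision probability ~50% after sqrt(2^n) = 2^(n/2) hashes.
Step 2: For 590-bit output: 2^(590/2) = 2^295.
Step 3: Approximately 2^295 hash computations needed.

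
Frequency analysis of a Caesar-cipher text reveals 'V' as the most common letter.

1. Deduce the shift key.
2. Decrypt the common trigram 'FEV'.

Step 1: In English, 'E' is the most frequent letter (12.7%).
Step 2: The most frequent ciphertext letter is 'V' (position 21).
Step 3: Shift = (21 - 4) mod 26 = 17.
Step 4: Decrypt 'FEV' by shifting back 17:
  F -> O
  E -> N
  V -> E
Step 5: 'FEV' decrypts to 'ONE'.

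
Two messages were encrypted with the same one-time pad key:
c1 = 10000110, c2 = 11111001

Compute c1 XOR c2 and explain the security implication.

Step 1: c1 XOR c2 = (m1 XOR k) XOR (m2 XOR k).
Step 2: By XOR associativity/commutativity: = m1 XOR m2 XOR k XOR k = m1 XOR m2.
Step 3: 10000110 XOR 11111001 = 01111111 = 127.
Step 4: The key cancels out! An attacker learns m1 XOR m2 = 127, revealing the relationship between plaintexts.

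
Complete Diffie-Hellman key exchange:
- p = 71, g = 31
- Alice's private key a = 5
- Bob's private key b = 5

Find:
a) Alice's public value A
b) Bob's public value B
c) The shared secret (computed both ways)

Step 1: A = g^a mod p = 31^5 mod 71 = 34.
Step 2: B = g^b mod p = 31^5 mod 71 = 34.
Step 3: Alice computes s = B^a mod p = 34^5 mod 71 = 39.
Step 4: Bob computes s = A^b mod p = 34^5 mod 71 = 39.
Both sides agree: shared secret = 39.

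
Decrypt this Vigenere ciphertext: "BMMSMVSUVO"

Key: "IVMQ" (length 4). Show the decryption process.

Step 1: Key 'IVMQ' has length 4. Extended key: IVMQIVMQIV
Step 2: Decrypt each position:
  B(1) - I(8) = 19 = T
  M(12) - V(21) = 17 = R
  M(12) - M(12) = 0 = A
  S(18) - Q(16) = 2 = C
  M(12) - I(8) = 4 = E
  V(21) - V(21) = 0 = A
  S(18) - M(12) = 6 = G
  U(20) - Q(16) = 4 = E
  V(21) - I(8) = 13 = N
  O(14) - V(21) = 19 = T
Plaintext: TRACEAGENT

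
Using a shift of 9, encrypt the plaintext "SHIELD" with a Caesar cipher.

Step 1: For each letter, shift forward by 9 positions (mod 26).
  S (position 18) -> position (18+9) mod 26 = 1 -> B
  H (position 7) -> position (7+9) mod 26 = 16 -> Q
  I (position 8) -> position (8+9) mod 26 = 17 -> R
  E (position 4) -> position (4+9) mod 26 = 13 -> N
  L (position 11) -> position (11+9) mod 26 = 20 -> U
  D (position 3) -> position (3+9) mod 26 = 12 -> M
Result: BQRNUM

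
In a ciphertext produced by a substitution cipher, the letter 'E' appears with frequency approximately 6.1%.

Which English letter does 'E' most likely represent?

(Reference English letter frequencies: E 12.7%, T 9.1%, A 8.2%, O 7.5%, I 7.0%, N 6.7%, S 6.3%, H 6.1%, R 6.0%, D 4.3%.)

Step 1: The observed frequency is 6.1%.
Step 2: Compare with English frequencies:
  E: 12.7% (difference: 6.6%)
  T: 9.1% (difference: 3.0%)
  A: 8.2% (difference: 2.1%)
  O: 7.5% (difference: 1.4%)
  I: 7.0% (difference: 0.9%)
  N: 6.7% (difference: 0.6%)
  S: 6.3% (difference: 0.2%)
  H: 6.1% (difference: 0.0%) <-- closest
  R: 6.0% (difference: 0.1%)
  D: 4.3% (difference: 1.8%)
Step 3: 'E' most likely represents 'H' (frequency 6.1%).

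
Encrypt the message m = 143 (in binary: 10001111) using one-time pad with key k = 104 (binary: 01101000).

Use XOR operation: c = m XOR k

Step 1: Write out the XOR operation bit by bit:
  Message: 10001111
  Key:     01101000
  XOR:     11100111
Step 2: Convert to decimal: 11100111 = 231.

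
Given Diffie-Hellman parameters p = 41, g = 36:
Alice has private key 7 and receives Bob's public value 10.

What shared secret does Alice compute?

Step 1: s = B^a mod p = 10^7 mod 41.
  10^1 mod 41 = 10
  10^2 mod 41 = (10 * 10) mod 41 = 18
  10^3 mod 41 = (18 * 10) mod 41 = 16
  10^4 mod 41 = (16 * 10) mod 41 = 37
  10^5 mod 41 = (37 * 10) mod 41 = 1
  10^6 mod 41 = (1 * 10) mod 41 = 10
  10^7 mod 41 = (10 * 10) mod 41 = 18
Result: shared secret = 18.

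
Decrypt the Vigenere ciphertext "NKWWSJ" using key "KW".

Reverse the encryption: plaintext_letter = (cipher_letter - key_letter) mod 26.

Step 1: Extend key: KWKWKW
Step 2: Decrypt each letter (c - k) mod 26:
  N(13) - K(10) = (13-10) mod 26 = 3 = D
  K(10) - W(22) = (10-22) mod 26 = 14 = O
  W(22) - K(10) = (22-10) mod 26 = 12 = M
  W(22) - W(22) = (22-22) mod 26 = 0 = A
  S(18) - K(10) = (18-10) mod 26 = 8 = I
  J(9) - W(22) = (9-22) mod 26 = 13 = N
Plaintext: DOMAIN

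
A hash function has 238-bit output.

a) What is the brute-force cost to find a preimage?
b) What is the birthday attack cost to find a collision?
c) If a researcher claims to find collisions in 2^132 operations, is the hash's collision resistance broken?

Step 1: Preimage resistance requires brute-force of 2^238 operations.
Step 2: Collision resistance (birthday bound) = 2^(238/2) = 2^119.
Step 3: The claimed attack costs 2^132 operations.
Step 4: Since 2^132 >= 2^119, the claimed attack is no faster than the generic birthday attack, so this does not break collision resistance.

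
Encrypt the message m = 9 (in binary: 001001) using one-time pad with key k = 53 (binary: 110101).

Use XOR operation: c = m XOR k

Step 1: Write out the XOR operation bit by bit:
  Message: 001001
  Key:     110101
  XOR:     111100
Step 2: Convert to decimal: 111100 = 60.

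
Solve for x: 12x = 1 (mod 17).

Step 1: We need x such that 12 * x = 1 (mod 17).
Step 2: Using the extended Euclidean algorithm or trial:
  12 * 10 = 120 = 7 * 17 + 1.
Step 3: Since 120 mod 17 = 1, the inverse is x = 10.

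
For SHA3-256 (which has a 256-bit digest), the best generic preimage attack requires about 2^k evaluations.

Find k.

Step 1: The hash has a 256-bit output.
Step 2: Preimage resistance means: given a digest h(x), it should be infeasible to find any input that hashes to it.
With a 256-bit output there are 2^256 possible digests, so a generic brute-force preimage search costs about 2^256 evaluations.
Step 3: Security level = 256 bits.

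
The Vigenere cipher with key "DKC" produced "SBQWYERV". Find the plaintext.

Step 1: Extend key: DKCDKCDK
Step 2: Decrypt each letter (c - k) mod 26:
  S(18) - D(3) = (18-3) mod 26 = 15 = P
  B(1) - K(10) = (1-10) mod 26 = 17 = R
  Q(16) - C(2) = (16-2) mod 26 = 14 = O
  W(22) - D(3) = (22-3) mod 26 = 19 = T
  Y(24) - K(10) = (24-10) mod 26 = 14 = O
  E(4) - C(2) = (4-2) mod 26 = 2 = C
  R(17) - D(3) = (17-3) mod 26 = 14 = O
  V(21) - K(10) = (21-10) mod 26 = 11 = L
Plaintext: PROTOCOL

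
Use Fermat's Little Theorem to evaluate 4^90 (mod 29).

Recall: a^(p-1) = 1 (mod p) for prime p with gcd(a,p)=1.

Step 1: Since 29 is prime, by Fermat's Little Theorem: 4^28 = 1 (mod 29).
Step 2: Reduce exponent: 90 mod 28 = 6.
Step 3: So 4^90 = 4^6 (mod 29).
Step 4: 4^6 mod 29 = 7.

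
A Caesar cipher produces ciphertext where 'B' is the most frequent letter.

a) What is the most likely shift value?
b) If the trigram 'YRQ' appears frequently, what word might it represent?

Step 1: In English, 'E' is the most frequent letter (12.7%).
Step 2: The most frequent ciphertext letter is 'B' (position 1).
Step 3: Shift = (1 - 4) mod 26 = 23.
Step 4: Decrypt 'YRQ' by shifting back 23:
  Y -> B
  R -> U
  Q -> T
Step 5: 'YRQ' decrypts to 'BUT'.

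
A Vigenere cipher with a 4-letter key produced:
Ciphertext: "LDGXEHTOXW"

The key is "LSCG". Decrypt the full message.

Step 1: Key 'LSCG' has length 4. Extended key: LSCGLSCGLS
Step 2: Decrypt each position:
  L(11) - L(11) = 0 = A
  D(3) - S(18) = 11 = L
  G(6) - C(2) = 4 = E
  X(23) - G(6) = 17 = R
  E(4) - L(11) = 19 = T
  H(7) - S(18) = 15 = P
  T(19) - C(2) = 17 = R
  O(14) - G(6) = 8 = I
  X(23) - L(11) = 12 = M
  W(22) - S(18) = 4 = E
Plaintext: ALERTPRIME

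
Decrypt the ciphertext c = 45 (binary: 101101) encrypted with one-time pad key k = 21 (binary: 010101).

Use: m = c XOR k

Step 1: XOR ciphertext with key:
  Ciphertext: 101101
  Key:        010101
  XOR:        111000
Step 2: Plaintext = 111000 = 56 in decimal.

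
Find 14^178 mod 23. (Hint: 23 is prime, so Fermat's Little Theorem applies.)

Step 1: Since 23 is prime, by Fermat's Little Theorem: 14^22 = 1 (mod 23).
Step 2: Reduce exponent: 178 mod 22 = 2.
Step 3: So 14^178 = 14^2 (mod 23).
Step 4: 14^2 mod 23 = 12.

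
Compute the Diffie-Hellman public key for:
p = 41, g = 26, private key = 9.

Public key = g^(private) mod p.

Step 1: A = g^a mod p = 26^9 mod 41.
  26^1 mod 41 = 26
  26^2 mod 41 = (26 * 26) mod 41 = 20
  26^3 mod 41 = (20 * 26) mod 41 = 28
  26^4 mod 41 = (28 * 26) mod 41 = 31
  26^5 mod 41 = (31 * 26) mod 41 = 27
  26^6 mod 41 = (27 * 26) mod 41 = 5
  26^7 mod 41 = (5 * 26) mod 41 = 7
  26^8 mod 41 = (7 * 26) mod 41 = 18
  26^9 mod 41 = (18 * 26) mod 41 = 17
Result: A = 17.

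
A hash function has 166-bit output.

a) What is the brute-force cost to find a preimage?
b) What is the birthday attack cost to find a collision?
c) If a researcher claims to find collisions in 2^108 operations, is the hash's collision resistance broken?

Step 1: Preimage resistance requires brute-force of 2^166 operations.
Step 2: Collision resistance (birthday bound) = 2^(166/2) = 2^83.
Step 3: The claimed attack costs 2^108 operations.
Step 4: Since 2^108 >= 2^83, the claimed attack is no faster than the generic birthday attack, so this does not break collision resistance.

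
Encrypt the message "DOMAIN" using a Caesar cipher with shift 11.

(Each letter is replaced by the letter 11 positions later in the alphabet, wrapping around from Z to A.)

Step 1: For each letter, shift forward by 11 positions (mod 26).
  D (position 3) -> position (3+11) mod 26 = 14 -> O
  O (position 14) -> position (14+11) mod 26 = 25 -> Z
  M (position 12) -> position (12+11) mod 26 = 23 -> X
  A (position 0) -> position (0+11) mod 26 = 11 -> L
  I (position 8) -> position (8+11) mod 26 = 19 -> T
  N (position 13) -> position (13+11) mod 26 = 24 -> Y
Result: OZXLTY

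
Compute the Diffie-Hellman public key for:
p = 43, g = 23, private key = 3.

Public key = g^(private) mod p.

Step 1: A = g^a mod p = 23^3 mod 43.
  23^1 mod 43 = 23
  23^2 mod 43 = (23 * 23) mod 43 = 13
  23^3 mod 43 = (13 * 23) mod 43 = 41
Result: A = 41.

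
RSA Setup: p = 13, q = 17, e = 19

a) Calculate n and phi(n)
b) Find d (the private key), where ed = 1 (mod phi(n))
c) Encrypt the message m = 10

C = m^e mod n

Step 1: n = 13 * 17 = 221.
Step 2: phi(n) = (13-1)(17-1) = 12 * 16 = 192.
Step 3: Find d = 19^(-1) mod 192 = 91.
  Verify: 19 * 91 = 1729 = 1 (mod 192).
Step 4: C = 10^19 mod 221 = 218.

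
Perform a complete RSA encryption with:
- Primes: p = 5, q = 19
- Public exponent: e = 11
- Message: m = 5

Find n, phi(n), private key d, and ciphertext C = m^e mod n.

Step 1: n = 5 * 19 = 95.
Step 2: phi(n) = (5-1)(19-1) = 4 * 18 = 72.
Step 3: Find d = 11^(-1) mod 72 = 59.
  Verify: 11 * 59 = 649 = 1 (mod 72).
Step 4: C = 5^11 mod 95 = 25.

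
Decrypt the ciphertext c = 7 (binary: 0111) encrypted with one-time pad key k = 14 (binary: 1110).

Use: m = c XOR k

Step 1: XOR ciphertext with key:
  Ciphertext: 0111
  Key:        1110
  XOR:        1001
Step 2: Plaintext = 1001 = 9 in decimal.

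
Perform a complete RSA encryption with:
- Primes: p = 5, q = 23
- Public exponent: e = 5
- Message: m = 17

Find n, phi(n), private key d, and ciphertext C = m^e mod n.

Step 1: n = 5 * 23 = 115.
Step 2: phi(n) = (5-1)(23-1) = 4 * 22 = 88.
Step 3: Find d = 5^(-1) mod 88 = 53.
  Verify: 5 * 53 = 265 = 1 (mod 88).
Step 4: C = 17^5 mod 115 = 67.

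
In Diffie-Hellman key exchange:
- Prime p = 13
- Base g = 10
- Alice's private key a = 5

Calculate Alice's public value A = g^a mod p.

Step 1: A = g^a mod p = 10^5 mod 13.
  10^1 mod 13 = 10
  10^2 mod 13 = (10 * 10) mod 13 = 9
  10^3 mod 13 = (9 * 10) mod 13 = 12
  10^4 mod 13 = (12 * 10) mod 13 = 3
  10^5 mod 13 = (3 * 10) mod 13 = 4
Result: A = 4.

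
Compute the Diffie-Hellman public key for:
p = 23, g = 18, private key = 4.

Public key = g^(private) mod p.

Step 1: A = g^a mod p = 18^4 mod 23.
  18^1 mod 23 = 18
  18^2 mod 23 = (18 * 18) mod 23 = 2
  18^3 mod 23 = (2 * 18) mod 23 = 13
  18^4 mod 23 = (13 * 18) mod 23 = 4
Result: A = 4.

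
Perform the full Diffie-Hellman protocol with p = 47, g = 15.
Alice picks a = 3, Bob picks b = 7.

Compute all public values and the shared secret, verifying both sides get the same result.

Step 1: A = g^a mod p = 15^3 mod 47 = 38.
Step 2: B = g^b mod p = 15^7 mod 47 = 40.
Step 3: Alice computes s = B^a mod p = 40^3 mod 47 = 33.
Step 4: Bob computes s = A^b mod p = 38^7 mod 47 = 33.
Both sides agree: shared secret = 33.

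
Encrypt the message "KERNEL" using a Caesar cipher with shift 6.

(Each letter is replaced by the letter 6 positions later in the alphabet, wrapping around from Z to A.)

Step 1: For each letter, shift forward by 6 positions (mod 26).
  K (position 10) -> position (10+6) mod 26 = 16 -> Q
  E (position 4) -> position (4+6) mod 26 = 10 -> K
  R (position 17) -> position (17+6) mod 26 = 23 -> X
  N (position 13) -> position (13+6) mod 26 = 19 -> T
  E (position 4) -> position (4+6) mod 26 = 10 -> K
  L (position 11) -> position (11+6) mod 26 = 17 -> R
Result: QKXTKR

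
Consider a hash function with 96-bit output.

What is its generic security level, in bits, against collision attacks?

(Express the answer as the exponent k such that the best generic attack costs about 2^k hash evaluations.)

Step 1: The hash has a 96-bit output.
Step 2: Collision resistance means it should be infeasible to find any x != y with h(x) = h(y).
By the birthday bound, a generic collision search succeeds after about sqrt(2^96) = 2^(96/2) = 2^48 evaluations.
Step 3: Security level = 48 bits.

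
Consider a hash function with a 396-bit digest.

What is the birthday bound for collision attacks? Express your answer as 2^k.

Step 1: The birthday paradox gives collision probability ~50% after sqrt(2^n) = 2^(n/2) hashes.
Step 2: For 396-bit output: 2^(396/2) = 2^198.
Step 3: Approximately 2^198 hash computations needed.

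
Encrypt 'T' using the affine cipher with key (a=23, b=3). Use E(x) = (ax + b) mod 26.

Step 1: Convert 'T' to number: x = 19.
Step 2: E(19) = (23 * 19 + 3) mod 26 = 440 mod 26 = 24.
Step 3: Convert 24 back to letter: Y.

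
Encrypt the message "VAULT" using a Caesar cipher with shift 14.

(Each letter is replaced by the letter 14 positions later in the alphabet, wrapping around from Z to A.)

Step 1: For each letter, shift forward by 14 positions (mod 26).
  V (position 21) -> position (21+14) mod 26 = 9 -> J
  A (position 0) -> position (0+14) mod 26 = 14 -> O
  U (position 20) -> position (20+14) mod 26 = 8 -> I
  L (position 11) -> position (11+14) mod 26 = 25 -> Z
  T (position 19) -> position (19+14) mod 26 = 7 -> H
Result: JOIZH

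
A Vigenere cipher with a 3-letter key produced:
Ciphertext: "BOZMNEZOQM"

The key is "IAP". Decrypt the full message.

Step 1: Key 'IAP' has length 3. Extended key: IAPIAPIAPI
Step 2: Decrypt each position:
  B(1) - I(8) = 19 = T
  O(14) - A(0) = 14 = O
  Z(25) - P(15) = 10 = K
  M(12) - I(8) = 4 = E
  N(13) - A(0) = 13 = N
  E(4) - P(15) = 15 = P
  Z(25) - I(8) = 17 = R
  O(14) - A(0) = 14 = O
  Q(16) - P(15) = 1 = B
  M(12) - I(8) = 4 = E
Plaintext: TOKENPROBE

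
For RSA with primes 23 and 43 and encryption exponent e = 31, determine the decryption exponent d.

Step 1: n = 23 * 43 = 989.
Step 2: phi(n) = 22 * 42 = 924.
Step 3: Find d such that 31 * d = 1 (mod 924).
Step 4: d = 31^(-1) mod 924 = 775.
Verification: 31 * 775 = 24025 = 26 * 924 + 1.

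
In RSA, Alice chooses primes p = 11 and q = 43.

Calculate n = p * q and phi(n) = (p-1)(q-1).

Step 1: n = p * q = 11 * 43 = 473.
Step 2: phi(n) = (p-1)(q-1) = 10 * 42 = 420.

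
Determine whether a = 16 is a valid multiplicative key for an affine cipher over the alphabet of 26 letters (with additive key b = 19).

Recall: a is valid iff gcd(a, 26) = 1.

Step 1: Compute gcd(16, 26).
Step 2: gcd(16, 26) = 2.
Since gcd = 2 != 1, 16 shares a common factor with 26, so it cannot be used.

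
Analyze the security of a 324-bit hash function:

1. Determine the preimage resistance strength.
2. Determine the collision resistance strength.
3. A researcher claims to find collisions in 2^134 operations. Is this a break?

Step 1: Preimage resistance requires brute-force of 2^324 operations.
Step 2: Collision resistance (birthday bound) = 2^(324/2) = 2^162.
Step 3: The claimed attack costs 2^134 operations.
Step 4: Since 2^134 < 2^162, the claimed attack beats the generic birthday bound, so collision resistance is broken.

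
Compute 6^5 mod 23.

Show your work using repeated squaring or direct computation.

Step 1: Compute 6^5 mod 23 step by step, reducing modulo 23 at each step.
  6^1 mod 23 = 6
  6^2 mod 23 = (6 * 6) mod 23 = 13
  6^3 mod 23 = (13 * 6) mod 23 = 9
  6^4 mod 23 = (9 * 6) mod 23 = 8
  6^5 mod 23 = (8 * 6) mod 23 = 2
Step 2: Result = 2.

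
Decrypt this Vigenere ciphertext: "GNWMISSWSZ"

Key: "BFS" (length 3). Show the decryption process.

Step 1: Key 'BFS' has length 3. Extended key: BFSBFSBFSB
Step 2: Decrypt each position:
  G(6) - B(1) = 5 = F
  N(13) - F(5) = 8 = I
  W(22) - S(18) = 4 = E
  M(12) - B(1) = 11 = L
  I(8) - F(5) = 3 = D
  S(18) - S(18) = 0 = A
  S(18) - B(1) = 17 = R
  W(22) - F(5) = 17 = R
  S(18) - S(18) = 0 = A
  Z(25) - B(1) = 24 = Y
Plaintext: FIELDARRAY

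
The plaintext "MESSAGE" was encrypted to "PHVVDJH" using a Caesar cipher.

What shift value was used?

Step 1: Compare first letters: M (position 12) -> P (position 15).
Step 2: Shift = (15 - 12) mod 26 = 3.
The shift value is 3.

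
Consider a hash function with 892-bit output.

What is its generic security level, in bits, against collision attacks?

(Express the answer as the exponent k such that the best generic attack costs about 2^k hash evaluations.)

Step 1: The hash has a 892-bit output.
Step 2: Collision resistance means it should be infeasible to find any x != y with h(x) = h(y).
By the birthday bound, a generic collision search succeeds after about sqrt(2^892) = 2^(892/2) = 2^446 evaluations.
Step 3: Security level = 446 bits.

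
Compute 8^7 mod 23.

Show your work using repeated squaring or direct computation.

Step 1: Compute 8^7 mod 23 step by step, reducing modulo 23 at each step.
  8^1 mod 23 = 8
  8^2 mod 23 = (8 * 8) mod 23 = 18
  8^3 mod 23 = (18 * 8) mod 23 = 6
  8^4 mod 23 = (6 * 8) mod 23 = 2
  8^5 mod 23 = (2 * 8) mod 23 = 16
  8^6 mod 23 = (16 * 8) mod 23 = 13
  8^7 mod 23 = (13 * 8) mod 23 = 12
Step 2: Result = 12.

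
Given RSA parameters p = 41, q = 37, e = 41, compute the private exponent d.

Step 1: n = 41 * 37 = 1517.
Step 2: phi(n) = 40 * 36 = 1440.
Step 3: Find d such that 41 * d = 1 (mod 1440).
Step 4: d = 41^(-1) mod 1440 = 281.
Verification: 41 * 281 = 11521 = 8 * 1440 + 1.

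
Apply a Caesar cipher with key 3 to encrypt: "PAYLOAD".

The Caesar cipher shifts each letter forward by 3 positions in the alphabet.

Step 1: For each letter, shift forward by 3 positions (mod 26).
  P (position 15) -> position (15+3) mod 26 = 18 -> S
  A (position 0) -> position (0+3) mod 26 = 3 -> D
  Y (position 24) -> position (24+3) mod 26 = 1 -> B
  L (position 11) -> position (11+3) mod 26 = 14 -> O
  O (position 14) -> position (14+3) mod 26 = 17 -> R
  A (position 0) -> position (0+3) mod 26 = 3 -> D
  D (position 3) -> position (3+3) mod 26 = 6 -> G
Result: SDBORDG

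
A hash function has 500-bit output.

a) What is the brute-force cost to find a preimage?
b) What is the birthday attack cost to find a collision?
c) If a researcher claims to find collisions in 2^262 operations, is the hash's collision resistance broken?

Step 1: Preimage resistance requires brute-force of 2^500 operations.
Step 2: Collision resistance (birthday bound) = 2^(500/2) = 2^250.
Step 3: The claimed attack costs 2^262 operations.
Step 4: Since 2^262 >= 2^250, the claimed attack is no faster than the generic birthday attack, so this does not break collision resistance.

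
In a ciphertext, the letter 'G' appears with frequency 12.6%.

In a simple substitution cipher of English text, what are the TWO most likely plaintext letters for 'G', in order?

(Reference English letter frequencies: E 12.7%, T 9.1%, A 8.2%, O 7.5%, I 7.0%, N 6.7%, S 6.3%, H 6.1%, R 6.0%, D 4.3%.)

Step 1: Observed frequency of 'G' is 12.6%.
Step 2: Compute distances to each reference frequency and sort:
  E (12.7%): difference = 0.1% <-- BEST
  T (9.1%): difference = 3.5% <-- RUNNER-UP
  A (8.2%): difference = 4.4%
  O (7.5%): difference = 5.1%
  I (7.0%): difference = 5.6%
Step 3: Most likely is 'E' (12.7%, diff 0.1%); second most likely is 'T' (9.1%, diff 3.5%).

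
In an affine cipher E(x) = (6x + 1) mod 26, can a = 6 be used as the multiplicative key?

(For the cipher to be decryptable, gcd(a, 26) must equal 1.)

Step 1: Compute gcd(6, 26).
Step 2: gcd(6, 26) = 2.
Since gcd = 2 != 1, 6 shares a common factor with 26, so it cannot be used.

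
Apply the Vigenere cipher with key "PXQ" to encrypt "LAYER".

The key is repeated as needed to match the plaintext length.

Step 1: Repeat key to match plaintext length:
  Plaintext: LAYER
  Key:       PXQPX
Step 2: Encrypt each letter:
  L(11) + P(15) = (11+15) mod 26 = 0 = A
  A(0) + X(23) = (0+23) mod 26 = 23 = X
  Y(24) + Q(16) = (24+16) mod 26 = 14 = O
  E(4) + P(15) = (4+15) mod 26 = 19 = T
  R(17) + X(23) = (17+23) mod 26 = 14 = O
Ciphertext: AXOTO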